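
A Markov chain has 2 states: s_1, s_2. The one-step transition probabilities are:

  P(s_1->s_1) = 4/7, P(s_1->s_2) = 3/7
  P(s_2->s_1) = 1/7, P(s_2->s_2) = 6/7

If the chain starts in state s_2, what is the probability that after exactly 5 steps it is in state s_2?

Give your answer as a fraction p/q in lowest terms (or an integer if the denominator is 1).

Computing P^5 by repeated multiplication:
P^1 =
  s_1: [4/7, 3/7]
  s_2: [1/7, 6/7]
P^2 =
  s_1: [19/49, 30/49]
  s_2: [10/49, 39/49]
P^3 =
  s_1: [106/343, 237/343]
  s_2: [79/343, 264/343]
P^4 =
  s_1: [661/2401, 1740/2401]
  s_2: [580/2401, 1821/2401]
P^5 =
  s_1: [4384/16807, 12423/16807]
  s_2: [4141/16807, 12666/16807]

(P^5)[s_2 -> s_2] = 12666/16807

Answer: 12666/16807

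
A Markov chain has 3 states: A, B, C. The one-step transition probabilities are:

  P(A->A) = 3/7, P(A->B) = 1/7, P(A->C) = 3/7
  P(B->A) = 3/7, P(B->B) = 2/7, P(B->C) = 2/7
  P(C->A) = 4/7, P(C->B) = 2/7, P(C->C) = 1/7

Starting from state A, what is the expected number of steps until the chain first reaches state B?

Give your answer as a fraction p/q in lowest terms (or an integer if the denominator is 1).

Let h_i = expected steps to first reach B from state i.
Boundary: h_B = 0.
First-step equations for the other states:
  h_A = 1 + 3/7*h_A + 1/7*h_B + 3/7*h_C
  h_C = 1 + 4/7*h_A + 2/7*h_B + 1/7*h_C

Substituting h_B = 0 and rearranging gives the linear system (I - Q) h = 1:
  [4/7, -3/7] . (h_A, h_C) = 1
  [-4/7, 6/7] . (h_A, h_C) = 1

Solving yields:
  h_A = 21/4
  h_C = 14/3

Starting state is A, so the expected hitting time is h_A = 21/4.

Answer: 21/4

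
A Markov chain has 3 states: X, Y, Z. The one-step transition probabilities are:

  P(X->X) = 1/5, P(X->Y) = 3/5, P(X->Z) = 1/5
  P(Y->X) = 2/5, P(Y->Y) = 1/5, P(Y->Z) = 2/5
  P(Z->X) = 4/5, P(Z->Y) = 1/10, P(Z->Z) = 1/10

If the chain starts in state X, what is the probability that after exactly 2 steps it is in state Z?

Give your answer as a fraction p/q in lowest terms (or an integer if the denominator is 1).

Computing P^2 by repeated multiplication:
P^1 =
  X: [1/5, 3/5, 1/5]
  Y: [2/5, 1/5, 2/5]
  Z: [4/5, 1/10, 1/10]
P^2 =
  X: [11/25, 13/50, 3/10]
  Y: [12/25, 8/25, 1/5]
  Z: [7/25, 51/100, 21/100]

(P^2)[X -> Z] = 3/10

Answer: 3/10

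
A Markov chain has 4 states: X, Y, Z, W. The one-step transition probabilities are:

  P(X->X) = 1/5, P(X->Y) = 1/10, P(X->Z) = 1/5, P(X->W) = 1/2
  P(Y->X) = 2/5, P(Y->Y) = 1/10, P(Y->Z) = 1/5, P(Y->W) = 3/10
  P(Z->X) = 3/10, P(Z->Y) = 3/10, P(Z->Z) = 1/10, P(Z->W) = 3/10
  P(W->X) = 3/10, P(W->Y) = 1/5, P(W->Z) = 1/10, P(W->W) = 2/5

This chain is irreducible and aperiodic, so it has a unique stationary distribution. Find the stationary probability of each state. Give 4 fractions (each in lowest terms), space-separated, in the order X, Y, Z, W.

Answer: 87/302 51/302 22/151 60/151

Derivation:
The stationary distribution satisfies pi = pi * P, i.e.:
  pi_X = 1/5*pi_X + 2/5*pi_Y + 3/10*pi_Z + 3/10*pi_W
  pi_Y = 1/10*pi_X + 1/10*pi_Y + 3/10*pi_Z + 1/5*pi_W
  pi_Z = 1/5*pi_X + 1/5*pi_Y + 1/10*pi_Z + 1/10*pi_W
  pi_W = 1/2*pi_X + 3/10*pi_Y + 3/10*pi_Z + 2/5*pi_W
with normalization: pi_X + pi_Y + pi_Z + pi_W = 1.

Using the first 3 balance equations plus normalization, the linear system A*pi = b is:
  [-4/5, 2/5, 3/10, 3/10] . pi = 0
  [1/10, -9/10, 3/10, 1/5] . pi = 0
  [1/5, 1/5, -9/10, 1/10] . pi = 0
  [1, 1, 1, 1] . pi = 1

Solving yields:
  pi_X = 87/302
  pi_Y = 51/302
  pi_Z = 22/151
  pi_W = 60/151

Verification (pi * P):
  87/302*1/5 + 51/302*2/5 + 22/151*3/10 + 60/151*3/10 = 87/302 = pi_X  (ok)
  87/302*1/10 + 51/302*1/10 + 22/151*3/10 + 60/151*1/5 = 51/302 = pi_Y  (ok)
  87/302*1/5 + 51/302*1/5 + 22/151*1/10 + 60/151*1/10 = 22/151 = pi_Z  (ok)
  87/302*1/2 + 51/302*3/10 + 22/151*3/10 + 60/151*2/5 = 60/151 = pi_W  (ok)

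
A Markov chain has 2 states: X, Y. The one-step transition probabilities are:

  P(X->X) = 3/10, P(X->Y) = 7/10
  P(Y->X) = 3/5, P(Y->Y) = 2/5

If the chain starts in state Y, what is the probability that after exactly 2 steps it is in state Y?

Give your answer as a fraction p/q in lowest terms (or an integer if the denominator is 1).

Answer: 29/50

Derivation:
Computing P^2 by repeated multiplication:
P^1 =
  X: [3/10, 7/10]
  Y: [3/5, 2/5]
P^2 =
  X: [51/100, 49/100]
  Y: [21/50, 29/50]

(P^2)[Y -> Y] = 29/50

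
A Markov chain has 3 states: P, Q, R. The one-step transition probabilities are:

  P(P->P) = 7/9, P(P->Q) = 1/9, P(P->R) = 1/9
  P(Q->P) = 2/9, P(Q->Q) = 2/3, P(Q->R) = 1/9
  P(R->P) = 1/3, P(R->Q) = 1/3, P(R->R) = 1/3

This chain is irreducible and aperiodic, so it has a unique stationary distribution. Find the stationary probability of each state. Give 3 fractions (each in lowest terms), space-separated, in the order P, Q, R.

Answer: 15/28 9/28 1/7

Derivation:
The stationary distribution satisfies pi = pi * P, i.e.:
  pi_P = 7/9*pi_P + 2/9*pi_Q + 1/3*pi_R
  pi_Q = 1/9*pi_P + 2/3*pi_Q + 1/3*pi_R
  pi_R = 1/9*pi_P + 1/9*pi_Q + 1/3*pi_R
with normalization: pi_P + pi_Q + pi_R = 1.

Using the first 2 balance equations plus normalization, the linear system A*pi = b is:
  [-2/9, 2/9, 1/3] . pi = 0
  [1/9, -1/3, 1/3] . pi = 0
  [1, 1, 1] . pi = 1

Solving yields:
  pi_P = 15/28
  pi_Q = 9/28
  pi_R = 1/7

Verification (pi * P):
  15/28*7/9 + 9/28*2/9 + 1/7*1/3 = 15/28 = pi_P  (ok)
  15/28*1/9 + 9/28*2/3 + 1/7*1/3 = 9/28 = pi_Q  (ok)
  15/28*1/9 + 9/28*1/9 + 1/7*1/3 = 1/7 = pi_R  (ok)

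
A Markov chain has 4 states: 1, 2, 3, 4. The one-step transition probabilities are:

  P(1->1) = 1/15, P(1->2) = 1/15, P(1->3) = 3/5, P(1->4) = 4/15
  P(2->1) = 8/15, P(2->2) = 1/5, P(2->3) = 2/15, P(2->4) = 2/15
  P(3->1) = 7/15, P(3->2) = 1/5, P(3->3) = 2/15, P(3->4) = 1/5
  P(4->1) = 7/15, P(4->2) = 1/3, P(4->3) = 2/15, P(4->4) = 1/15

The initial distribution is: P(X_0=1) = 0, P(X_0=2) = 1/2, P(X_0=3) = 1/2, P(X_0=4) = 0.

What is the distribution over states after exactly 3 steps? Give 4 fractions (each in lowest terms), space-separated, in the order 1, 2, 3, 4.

Answer: 1232/3375 638/3375 33/125 614/3375

Derivation:
Propagating the distribution step by step (d_{t+1} = d_t * P):
d_0 = (1=0, 2=1/2, 3=1/2, 4=0)
  d_1[1] = 0*1/15 + 1/2*8/15 + 1/2*7/15 + 0*7/15 = 1/2
  d_1[2] = 0*1/15 + 1/2*1/5 + 1/2*1/5 + 0*1/3 = 1/5
  d_1[3] = 0*3/5 + 1/2*2/15 + 1/2*2/15 + 0*2/15 = 2/15
  d_1[4] = 0*4/15 + 1/2*2/15 + 1/2*1/5 + 0*1/15 = 1/6
d_1 = (1=1/2, 2=1/5, 3=2/15, 4=1/6)
  d_2[1] = 1/2*1/15 + 1/5*8/15 + 2/15*7/15 + 1/6*7/15 = 7/25
  d_2[2] = 1/2*1/15 + 1/5*1/5 + 2/15*1/5 + 1/6*1/3 = 7/45
  d_2[3] = 1/2*3/5 + 1/5*2/15 + 2/15*2/15 + 1/6*2/15 = 11/30
  d_2[4] = 1/2*4/15 + 1/5*2/15 + 2/15*1/5 + 1/6*1/15 = 89/450
d_2 = (1=7/25, 2=7/45, 3=11/30, 4=89/450)
  d_3[1] = 7/25*1/15 + 7/45*8/15 + 11/30*7/15 + 89/450*7/15 = 1232/3375
  d_3[2] = 7/25*1/15 + 7/45*1/5 + 11/30*1/5 + 89/450*1/3 = 638/3375
  d_3[3] = 7/25*3/5 + 7/45*2/15 + 11/30*2/15 + 89/450*2/15 = 33/125
  d_3[4] = 7/25*4/15 + 7/45*2/15 + 11/30*1/5 + 89/450*1/15 = 614/3375
d_3 = (1=1232/3375, 2=638/3375, 3=33/125, 4=614/3375)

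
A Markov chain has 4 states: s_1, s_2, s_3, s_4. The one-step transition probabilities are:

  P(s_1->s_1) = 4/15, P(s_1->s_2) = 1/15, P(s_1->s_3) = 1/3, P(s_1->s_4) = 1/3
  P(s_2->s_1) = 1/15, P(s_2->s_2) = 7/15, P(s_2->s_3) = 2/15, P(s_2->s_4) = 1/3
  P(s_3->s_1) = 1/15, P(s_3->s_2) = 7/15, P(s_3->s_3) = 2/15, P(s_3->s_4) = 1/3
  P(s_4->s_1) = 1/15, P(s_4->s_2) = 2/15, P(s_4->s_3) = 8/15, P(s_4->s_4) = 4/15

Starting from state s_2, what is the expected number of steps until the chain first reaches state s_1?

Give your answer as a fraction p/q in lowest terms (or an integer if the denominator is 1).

Answer: 15

Derivation:
Let h_i = expected steps to first reach s_1 from state i.
Boundary: h_s_1 = 0.
First-step equations for the other states:
  h_s_2 = 1 + 1/15*h_s_1 + 7/15*h_s_2 + 2/15*h_s_3 + 1/3*h_s_4
  h_s_3 = 1 + 1/15*h_s_1 + 7/15*h_s_2 + 2/15*h_s_3 + 1/3*h_s_4
  h_s_4 = 1 + 1/15*h_s_1 + 2/15*h_s_2 + 8/15*h_s_3 + 4/15*h_s_4

Substituting h_s_1 = 0 and rearranging gives the linear system (I - Q) h = 1:
  [8/15, -2/15, -1/3] . (h_s_2, h_s_3, h_s_4) = 1
  [-7/15, 13/15, -1/3] . (h_s_2, h_s_3, h_s_4) = 1
  [-2/15, -8/15, 11/15] . (h_s_2, h_s_3, h_s_4) = 1

Solving yields:
  h_s_2 = 15
  h_s_3 = 15
  h_s_4 = 15

Starting state is s_2, so the expected hitting time is h_s_2 = 15.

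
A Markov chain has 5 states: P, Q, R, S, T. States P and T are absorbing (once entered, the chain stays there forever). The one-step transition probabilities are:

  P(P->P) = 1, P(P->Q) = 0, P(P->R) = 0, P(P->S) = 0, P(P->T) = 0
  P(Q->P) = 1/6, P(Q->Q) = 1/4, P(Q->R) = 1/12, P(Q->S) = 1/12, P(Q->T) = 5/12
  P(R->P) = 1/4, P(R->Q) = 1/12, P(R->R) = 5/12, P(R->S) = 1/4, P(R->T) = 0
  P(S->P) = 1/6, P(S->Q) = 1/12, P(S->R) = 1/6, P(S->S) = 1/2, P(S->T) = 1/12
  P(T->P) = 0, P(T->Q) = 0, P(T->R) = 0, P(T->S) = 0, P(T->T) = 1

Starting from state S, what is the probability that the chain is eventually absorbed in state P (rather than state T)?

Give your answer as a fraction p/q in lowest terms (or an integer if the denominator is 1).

Answer: 199/306

Derivation:
Let a_i = P(absorbed in P | start in state i).
Boundary conditions: a_P = 1, a_T = 0.
For each transient state i, a_i = sum_j P(i->j) * a_j:
  a_Q = 1/6*a_P + 1/4*a_Q + 1/12*a_R + 1/12*a_S + 5/12*a_T
  a_R = 1/4*a_P + 1/12*a_Q + 5/12*a_R + 1/4*a_S + 0*a_T
  a_S = 1/6*a_P + 1/12*a_Q + 1/6*a_R + 1/2*a_S + 1/12*a_T

Substituting a_P = 1 and a_T = 0, rearrange to (I - Q) a = r where r[i] = P(i -> P):
  [3/4, -1/12, -1/12] . (a_Q, a_R, a_S) = 1/6
  [-1/12, 7/12, -1/4] . (a_Q, a_R, a_S) = 1/4
  [-1/12, -1/6, 1/2] . (a_Q, a_R, a_S) = 1/6

Solving yields:
  a_Q = 58/153
  a_R = 233/306
  a_S = 199/306

Starting state is S, so the absorption probability is a_S = 199/306.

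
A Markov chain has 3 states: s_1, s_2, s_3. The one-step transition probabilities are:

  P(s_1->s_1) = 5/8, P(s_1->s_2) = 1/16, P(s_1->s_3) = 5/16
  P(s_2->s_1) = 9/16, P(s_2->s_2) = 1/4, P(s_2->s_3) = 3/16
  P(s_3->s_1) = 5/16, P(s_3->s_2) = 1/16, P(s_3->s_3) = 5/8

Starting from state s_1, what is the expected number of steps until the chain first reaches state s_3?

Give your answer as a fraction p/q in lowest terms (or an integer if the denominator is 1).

Answer: 208/63

Derivation:
Let h_i = expected steps to first reach s_3 from state i.
Boundary: h_s_3 = 0.
First-step equations for the other states:
  h_s_1 = 1 + 5/8*h_s_1 + 1/16*h_s_2 + 5/16*h_s_3
  h_s_2 = 1 + 9/16*h_s_1 + 1/4*h_s_2 + 3/16*h_s_3

Substituting h_s_3 = 0 and rearranging gives the linear system (I - Q) h = 1:
  [3/8, -1/16] . (h_s_1, h_s_2) = 1
  [-9/16, 3/4] . (h_s_1, h_s_2) = 1

Solving yields:
  h_s_1 = 208/63
  h_s_2 = 80/21

Starting state is s_1, so the expected hitting time is h_s_1 = 208/63.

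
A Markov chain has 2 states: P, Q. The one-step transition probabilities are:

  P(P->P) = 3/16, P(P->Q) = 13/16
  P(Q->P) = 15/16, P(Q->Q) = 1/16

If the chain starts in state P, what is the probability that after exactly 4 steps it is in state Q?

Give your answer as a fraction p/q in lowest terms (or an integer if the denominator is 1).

Answer: 325/1024

Derivation:
Computing P^4 by repeated multiplication:
P^1 =
  P: [3/16, 13/16]
  Q: [15/16, 1/16]
P^2 =
  P: [51/64, 13/64]
  Q: [15/64, 49/64]
P^3 =
  P: [87/256, 169/256]
  Q: [195/256, 61/256]
P^4 =
  P: [699/1024, 325/1024]
  Q: [375/1024, 649/1024]

(P^4)[P -> Q] = 325/1024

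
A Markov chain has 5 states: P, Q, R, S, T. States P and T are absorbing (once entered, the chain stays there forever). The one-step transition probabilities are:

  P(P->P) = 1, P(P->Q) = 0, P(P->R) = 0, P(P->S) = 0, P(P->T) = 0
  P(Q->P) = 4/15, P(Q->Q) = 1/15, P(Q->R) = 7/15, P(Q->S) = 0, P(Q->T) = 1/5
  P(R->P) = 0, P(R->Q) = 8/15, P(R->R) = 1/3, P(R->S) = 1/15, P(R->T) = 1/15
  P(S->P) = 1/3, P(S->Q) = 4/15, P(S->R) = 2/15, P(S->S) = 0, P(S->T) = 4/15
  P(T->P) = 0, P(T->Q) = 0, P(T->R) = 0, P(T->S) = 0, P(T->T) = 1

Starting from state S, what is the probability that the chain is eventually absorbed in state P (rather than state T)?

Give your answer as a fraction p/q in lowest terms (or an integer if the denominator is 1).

Answer: 23/43

Derivation:
Let a_i = P(absorbed in P | start in state i).
Boundary conditions: a_P = 1, a_T = 0.
For each transient state i, a_i = sum_j P(i->j) * a_j:
  a_Q = 4/15*a_P + 1/15*a_Q + 7/15*a_R + 0*a_S + 1/5*a_T
  a_R = 0*a_P + 8/15*a_Q + 1/3*a_R + 1/15*a_S + 1/15*a_T
  a_S = 1/3*a_P + 4/15*a_Q + 2/15*a_R + 0*a_S + 4/15*a_T

Substituting a_P = 1 and a_T = 0, rearrange to (I - Q) a = r where r[i] = P(i -> P):
  [14/15, -7/15, 0] . (a_Q, a_R, a_S) = 4/15
  [-8/15, 2/3, -1/15] . (a_Q, a_R, a_S) = 0
  [-4/15, -2/15, 1] . (a_Q, a_R, a_S) = 1/3

Solving yields:
  a_Q = 627/1204
  a_R = 283/602
  a_S = 23/43

Starting state is S, so the absorption probability is a_S = 23/43.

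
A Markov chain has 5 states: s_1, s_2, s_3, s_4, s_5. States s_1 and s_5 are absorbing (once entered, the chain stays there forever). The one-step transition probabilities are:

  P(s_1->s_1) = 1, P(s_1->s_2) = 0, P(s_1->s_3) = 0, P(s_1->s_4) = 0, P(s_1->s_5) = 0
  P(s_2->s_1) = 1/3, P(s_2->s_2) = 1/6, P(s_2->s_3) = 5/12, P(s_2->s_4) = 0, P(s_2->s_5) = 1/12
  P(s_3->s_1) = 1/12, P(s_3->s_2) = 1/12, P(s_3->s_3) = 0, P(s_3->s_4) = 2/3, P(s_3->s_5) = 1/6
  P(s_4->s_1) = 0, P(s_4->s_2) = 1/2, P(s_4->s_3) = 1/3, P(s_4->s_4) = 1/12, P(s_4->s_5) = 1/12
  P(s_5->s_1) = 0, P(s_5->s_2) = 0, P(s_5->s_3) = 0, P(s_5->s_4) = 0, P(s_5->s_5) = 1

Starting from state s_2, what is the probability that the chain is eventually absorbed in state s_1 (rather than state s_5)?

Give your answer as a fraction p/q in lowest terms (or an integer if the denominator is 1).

Let a_i = P(absorbed in s_1 | start in state i).
Boundary conditions: a_s_1 = 1, a_s_5 = 0.
For each transient state i, a_i = sum_j P(i->j) * a_j:
  a_s_2 = 1/3*a_s_1 + 1/6*a_s_2 + 5/12*a_s_3 + 0*a_s_4 + 1/12*a_s_5
  a_s_3 = 1/12*a_s_1 + 1/12*a_s_2 + 0*a_s_3 + 2/3*a_s_4 + 1/6*a_s_5
  a_s_4 = 0*a_s_1 + 1/2*a_s_2 + 1/3*a_s_3 + 1/12*a_s_4 + 1/12*a_s_5

Substituting a_s_1 = 1 and a_s_5 = 0, rearrange to (I - Q) a = r where r[i] = P(i -> s_1):
  [5/6, -5/12, 0] . (a_s_2, a_s_3, a_s_4) = 1/3
  [-1/12, 1, -2/3] . (a_s_2, a_s_3, a_s_4) = 1/12
  [-1/2, -1/3, 11/12] . (a_s_2, a_s_3, a_s_4) = 0

Solving yields:
  a_s_2 = 91/141
  a_s_3 = 346/705
  a_s_4 = 374/705

Starting state is s_2, so the absorption probability is a_s_2 = 91/141.

Answer: 91/141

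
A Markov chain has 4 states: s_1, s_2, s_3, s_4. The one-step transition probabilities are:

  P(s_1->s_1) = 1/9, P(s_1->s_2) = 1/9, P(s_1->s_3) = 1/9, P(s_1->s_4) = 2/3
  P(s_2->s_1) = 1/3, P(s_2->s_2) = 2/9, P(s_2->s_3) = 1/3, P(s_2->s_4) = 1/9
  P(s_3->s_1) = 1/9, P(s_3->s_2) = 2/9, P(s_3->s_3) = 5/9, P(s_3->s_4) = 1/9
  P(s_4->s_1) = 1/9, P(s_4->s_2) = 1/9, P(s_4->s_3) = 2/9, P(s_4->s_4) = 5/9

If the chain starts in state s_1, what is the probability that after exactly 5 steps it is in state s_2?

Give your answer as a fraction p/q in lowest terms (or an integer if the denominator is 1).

Answer: 3257/19683

Derivation:
Computing P^5 by repeated multiplication:
P^1 =
  s_1: [1/9, 1/9, 1/9, 2/3]
  s_2: [1/3, 2/9, 1/3, 1/9]
  s_3: [1/9, 2/9, 5/9, 1/9]
  s_4: [1/9, 1/9, 2/9, 5/9]
P^2 =
  s_1: [11/81, 11/81, 7/27, 38/81]
  s_2: [13/81, 14/81, 26/81, 28/81]
  s_3: [13/81, 16/81, 34/81, 2/9]
  s_4: [11/81, 4/27, 8/27, 34/81]
P^3 =
  s_1: [103/729, 113/729, 25/81, 32/81]
  s_2: [109/729, 121/729, 241/729, 86/243]
  s_3: [113/729, 131/729, 89/243, 218/729]
  s_4: [35/243, 13/81, 235/729, 272/729]
P^4 =
  s_1: [955/6561, 1067/6561, 2143/6561, 2396/6561]
  s_2: [971/6561, 1091/6561, 731/2187, 2306/6561]
  s_3: [991/6561, 1127/6561, 253/729, 722/2187]
  s_4: [107/729, 1081/6561, 725/2187, 2342/6561]
P^5 =
  s_1: [8695/59049, 3257/19683, 19663/59049, 20920/59049]
  s_2: [8743/59049, 9845/59049, 6607/19683, 6880/19683]
  s_3: [8815/59049, 9965/59049, 20089/59049, 20180/59049]
  s_4: [8723/59049, 9817/59049, 19765/59049, 20744/59049]

(P^5)[s_1 -> s_2] = 3257/19683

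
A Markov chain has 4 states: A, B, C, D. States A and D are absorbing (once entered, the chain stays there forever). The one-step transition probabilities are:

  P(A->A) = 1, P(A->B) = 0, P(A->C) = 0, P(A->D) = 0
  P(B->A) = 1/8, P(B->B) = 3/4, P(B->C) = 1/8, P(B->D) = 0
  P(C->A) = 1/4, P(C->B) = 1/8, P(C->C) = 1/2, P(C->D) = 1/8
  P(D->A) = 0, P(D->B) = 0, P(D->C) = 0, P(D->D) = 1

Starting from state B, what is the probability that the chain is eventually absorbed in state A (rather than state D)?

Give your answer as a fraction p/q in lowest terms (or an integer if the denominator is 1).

Answer: 6/7

Derivation:
Let a_i = P(absorbed in A | start in state i).
Boundary conditions: a_A = 1, a_D = 0.
For each transient state i, a_i = sum_j P(i->j) * a_j:
  a_B = 1/8*a_A + 3/4*a_B + 1/8*a_C + 0*a_D
  a_C = 1/4*a_A + 1/8*a_B + 1/2*a_C + 1/8*a_D

Substituting a_A = 1 and a_D = 0, rearrange to (I - Q) a = r where r[i] = P(i -> A):
  [1/4, -1/8] . (a_B, a_C) = 1/8
  [-1/8, 1/2] . (a_B, a_C) = 1/4

Solving yields:
  a_B = 6/7
  a_C = 5/7

Starting state is B, so the absorption probability is a_B = 6/7.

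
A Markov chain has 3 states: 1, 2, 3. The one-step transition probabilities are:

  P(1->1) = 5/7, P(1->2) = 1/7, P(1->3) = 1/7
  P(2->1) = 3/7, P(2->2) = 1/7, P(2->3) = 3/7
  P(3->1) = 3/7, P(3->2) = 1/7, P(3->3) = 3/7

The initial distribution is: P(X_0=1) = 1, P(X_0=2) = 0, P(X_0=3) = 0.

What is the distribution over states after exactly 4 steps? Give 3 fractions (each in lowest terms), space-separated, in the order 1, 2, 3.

Propagating the distribution step by step (d_{t+1} = d_t * P):
d_0 = (1=1, 2=0, 3=0)
  d_1[1] = 1*5/7 + 0*3/7 + 0*3/7 = 5/7
  d_1[2] = 1*1/7 + 0*1/7 + 0*1/7 = 1/7
  d_1[3] = 1*1/7 + 0*3/7 + 0*3/7 = 1/7
d_1 = (1=5/7, 2=1/7, 3=1/7)
  d_2[1] = 5/7*5/7 + 1/7*3/7 + 1/7*3/7 = 31/49
  d_2[2] = 5/7*1/7 + 1/7*1/7 + 1/7*1/7 = 1/7
  d_2[3] = 5/7*1/7 + 1/7*3/7 + 1/7*3/7 = 11/49
d_2 = (1=31/49, 2=1/7, 3=11/49)
  d_3[1] = 31/49*5/7 + 1/7*3/7 + 11/49*3/7 = 209/343
  d_3[2] = 31/49*1/7 + 1/7*1/7 + 11/49*1/7 = 1/7
  d_3[3] = 31/49*1/7 + 1/7*3/7 + 11/49*3/7 = 85/343
d_3 = (1=209/343, 2=1/7, 3=85/343)
  d_4[1] = 209/343*5/7 + 1/7*3/7 + 85/343*3/7 = 1447/2401
  d_4[2] = 209/343*1/7 + 1/7*1/7 + 85/343*1/7 = 1/7
  d_4[3] = 209/343*1/7 + 1/7*3/7 + 85/343*3/7 = 611/2401
d_4 = (1=1447/2401, 2=1/7, 3=611/2401)

Answer: 1447/2401 1/7 611/2401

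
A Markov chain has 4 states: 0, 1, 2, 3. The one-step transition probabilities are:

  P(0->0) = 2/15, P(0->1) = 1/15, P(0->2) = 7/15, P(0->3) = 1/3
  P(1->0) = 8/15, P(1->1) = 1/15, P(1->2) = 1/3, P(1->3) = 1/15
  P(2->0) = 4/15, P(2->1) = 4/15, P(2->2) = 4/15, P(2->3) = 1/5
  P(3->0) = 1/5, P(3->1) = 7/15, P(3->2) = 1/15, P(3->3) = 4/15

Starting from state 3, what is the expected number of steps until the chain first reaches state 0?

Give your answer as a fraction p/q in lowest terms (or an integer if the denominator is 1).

Answer: 1980/623

Derivation:
Let h_i = expected steps to first reach 0 from state i.
Boundary: h_0 = 0.
First-step equations for the other states:
  h_1 = 1 + 8/15*h_0 + 1/15*h_1 + 1/3*h_2 + 1/15*h_3
  h_2 = 1 + 4/15*h_0 + 4/15*h_1 + 4/15*h_2 + 1/5*h_3
  h_3 = 1 + 1/5*h_0 + 7/15*h_1 + 1/15*h_2 + 4/15*h_3

Substituting h_0 = 0 and rearranging gives the linear system (I - Q) h = 1:
  [14/15, -1/3, -1/15] . (h_1, h_2, h_3) = 1
  [-4/15, 11/15, -1/5] . (h_1, h_2, h_3) = 1
  [-7/15, -1/15, 11/15] . (h_1, h_2, h_3) = 1

Solving yields:
  h_1 = 1500/623
  h_2 = 1935/623
  h_3 = 1980/623

Starting state is 3, so the expected hitting time is h_3 = 1980/623.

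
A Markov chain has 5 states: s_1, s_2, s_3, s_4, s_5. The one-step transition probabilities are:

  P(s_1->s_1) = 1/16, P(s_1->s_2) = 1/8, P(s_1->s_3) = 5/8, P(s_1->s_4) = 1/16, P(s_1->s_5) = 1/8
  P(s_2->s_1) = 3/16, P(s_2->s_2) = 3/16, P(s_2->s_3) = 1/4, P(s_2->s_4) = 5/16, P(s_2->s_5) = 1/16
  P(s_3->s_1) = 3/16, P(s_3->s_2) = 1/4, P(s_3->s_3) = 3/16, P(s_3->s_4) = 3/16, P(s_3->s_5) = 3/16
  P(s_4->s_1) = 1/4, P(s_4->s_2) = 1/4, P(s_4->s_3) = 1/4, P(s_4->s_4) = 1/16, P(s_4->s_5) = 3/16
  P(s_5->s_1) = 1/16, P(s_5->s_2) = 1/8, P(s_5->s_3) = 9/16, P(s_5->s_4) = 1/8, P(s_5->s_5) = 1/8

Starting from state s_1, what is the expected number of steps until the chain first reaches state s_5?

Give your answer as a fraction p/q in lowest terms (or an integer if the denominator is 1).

Answer: 92480/13281

Derivation:
Let h_i = expected steps to first reach s_5 from state i.
Boundary: h_s_5 = 0.
First-step equations for the other states:
  h_s_1 = 1 + 1/16*h_s_1 + 1/8*h_s_2 + 5/8*h_s_3 + 1/16*h_s_4 + 1/8*h_s_5
  h_s_2 = 1 + 3/16*h_s_1 + 3/16*h_s_2 + 1/4*h_s_3 + 5/16*h_s_4 + 1/16*h_s_5
  h_s_3 = 1 + 3/16*h_s_1 + 1/4*h_s_2 + 3/16*h_s_3 + 3/16*h_s_4 + 3/16*h_s_5
  h_s_4 = 1 + 1/4*h_s_1 + 1/4*h_s_2 + 1/4*h_s_3 + 1/16*h_s_4 + 3/16*h_s_5

Substituting h_s_5 = 0 and rearranging gives the linear system (I - Q) h = 1:
  [15/16, -1/8, -5/8, -1/16] . (h_s_1, h_s_2, h_s_3, h_s_4) = 1
  [-3/16, 13/16, -1/4, -5/16] . (h_s_1, h_s_2, h_s_3, h_s_4) = 1
  [-3/16, -1/4, 13/16, -3/16] . (h_s_1, h_s_2, h_s_3, h_s_4) = 1
  [-1/4, -1/4, -1/4, 15/16] . (h_s_1, h_s_2, h_s_3, h_s_4) = 1

Solving yields:
  h_s_1 = 92480/13281
  h_s_2 = 99200/13281
  h_s_3 = 88736/13281
  h_s_4 = 29648/4427

Starting state is s_1, so the expected hitting time is h_s_1 = 92480/13281.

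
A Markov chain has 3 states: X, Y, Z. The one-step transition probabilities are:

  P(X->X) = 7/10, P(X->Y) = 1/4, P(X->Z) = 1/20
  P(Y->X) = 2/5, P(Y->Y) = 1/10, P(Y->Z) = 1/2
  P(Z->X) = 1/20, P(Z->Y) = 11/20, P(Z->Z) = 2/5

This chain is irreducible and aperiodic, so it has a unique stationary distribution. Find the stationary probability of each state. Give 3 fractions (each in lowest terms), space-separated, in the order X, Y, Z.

Answer: 106/245 71/245 68/245

Derivation:
The stationary distribution satisfies pi = pi * P, i.e.:
  pi_X = 7/10*pi_X + 2/5*pi_Y + 1/20*pi_Z
  pi_Y = 1/4*pi_X + 1/10*pi_Y + 11/20*pi_Z
  pi_Z = 1/20*pi_X + 1/2*pi_Y + 2/5*pi_Z
with normalization: pi_X + pi_Y + pi_Z = 1.

Using the first 2 balance equations plus normalization, the linear system A*pi = b is:
  [-3/10, 2/5, 1/20] . pi = 0
  [1/4, -9/10, 11/20] . pi = 0
  [1, 1, 1] . pi = 1

Solving yields:
  pi_X = 106/245
  pi_Y = 71/245
  pi_Z = 68/245

Verification (pi * P):
  106/245*7/10 + 71/245*2/5 + 68/245*1/20 = 106/245 = pi_X  (ok)
  106/245*1/4 + 71/245*1/10 + 68/245*11/20 = 71/245 = pi_Y  (ok)
  106/245*1/20 + 71/245*1/2 + 68/245*2/5 = 68/245 = pi_Z  (ok)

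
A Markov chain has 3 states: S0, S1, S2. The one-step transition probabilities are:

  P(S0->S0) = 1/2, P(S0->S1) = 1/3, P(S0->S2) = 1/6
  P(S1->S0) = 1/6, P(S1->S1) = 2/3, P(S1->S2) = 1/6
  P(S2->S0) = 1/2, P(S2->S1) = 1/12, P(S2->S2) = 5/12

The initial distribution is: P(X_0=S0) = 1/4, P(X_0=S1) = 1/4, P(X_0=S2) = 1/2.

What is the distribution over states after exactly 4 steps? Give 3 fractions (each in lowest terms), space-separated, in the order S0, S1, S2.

Answer: 3827/10368 16903/41472 343/1536

Derivation:
Propagating the distribution step by step (d_{t+1} = d_t * P):
d_0 = (S0=1/4, S1=1/4, S2=1/2)
  d_1[S0] = 1/4*1/2 + 1/4*1/6 + 1/2*1/2 = 5/12
  d_1[S1] = 1/4*1/3 + 1/4*2/3 + 1/2*1/12 = 7/24
  d_1[S2] = 1/4*1/6 + 1/4*1/6 + 1/2*5/12 = 7/24
d_1 = (S0=5/12, S1=7/24, S2=7/24)
  d_2[S0] = 5/12*1/2 + 7/24*1/6 + 7/24*1/2 = 29/72
  d_2[S1] = 5/12*1/3 + 7/24*2/3 + 7/24*1/12 = 103/288
  d_2[S2] = 5/12*1/6 + 7/24*1/6 + 7/24*5/12 = 23/96
d_2 = (S0=29/72, S1=103/288, S2=23/96)
  d_3[S0] = 29/72*1/2 + 103/288*1/6 + 23/96*1/2 = 329/864
  d_3[S1] = 29/72*1/3 + 103/288*2/3 + 23/96*1/12 = 1357/3456
  d_3[S2] = 29/72*1/6 + 103/288*1/6 + 23/96*5/12 = 29/128
d_3 = (S0=329/864, S1=1357/3456, S2=29/128)
  d_4[S0] = 329/864*1/2 + 1357/3456*1/6 + 29/128*1/2 = 3827/10368
  d_4[S1] = 329/864*1/3 + 1357/3456*2/3 + 29/128*1/12 = 16903/41472
  d_4[S2] = 329/864*1/6 + 1357/3456*1/6 + 29/128*5/12 = 343/1536
d_4 = (S0=3827/10368, S1=16903/41472, S2=343/1536)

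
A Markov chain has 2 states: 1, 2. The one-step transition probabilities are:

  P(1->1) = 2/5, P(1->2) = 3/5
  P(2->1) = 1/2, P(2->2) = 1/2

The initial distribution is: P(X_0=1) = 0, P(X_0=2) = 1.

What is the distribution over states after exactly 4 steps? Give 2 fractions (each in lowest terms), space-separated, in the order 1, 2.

Propagating the distribution step by step (d_{t+1} = d_t * P):
d_0 = (1=0, 2=1)
  d_1[1] = 0*2/5 + 1*1/2 = 1/2
  d_1[2] = 0*3/5 + 1*1/2 = 1/2
d_1 = (1=1/2, 2=1/2)
  d_2[1] = 1/2*2/5 + 1/2*1/2 = 9/20
  d_2[2] = 1/2*3/5 + 1/2*1/2 = 11/20
d_2 = (1=9/20, 2=11/20)
  d_3[1] = 9/20*2/5 + 11/20*1/2 = 91/200
  d_3[2] = 9/20*3/5 + 11/20*1/2 = 109/200
d_3 = (1=91/200, 2=109/200)
  d_4[1] = 91/200*2/5 + 109/200*1/2 = 909/2000
  d_4[2] = 91/200*3/5 + 109/200*1/2 = 1091/2000
d_4 = (1=909/2000, 2=1091/2000)

Answer: 909/2000 1091/2000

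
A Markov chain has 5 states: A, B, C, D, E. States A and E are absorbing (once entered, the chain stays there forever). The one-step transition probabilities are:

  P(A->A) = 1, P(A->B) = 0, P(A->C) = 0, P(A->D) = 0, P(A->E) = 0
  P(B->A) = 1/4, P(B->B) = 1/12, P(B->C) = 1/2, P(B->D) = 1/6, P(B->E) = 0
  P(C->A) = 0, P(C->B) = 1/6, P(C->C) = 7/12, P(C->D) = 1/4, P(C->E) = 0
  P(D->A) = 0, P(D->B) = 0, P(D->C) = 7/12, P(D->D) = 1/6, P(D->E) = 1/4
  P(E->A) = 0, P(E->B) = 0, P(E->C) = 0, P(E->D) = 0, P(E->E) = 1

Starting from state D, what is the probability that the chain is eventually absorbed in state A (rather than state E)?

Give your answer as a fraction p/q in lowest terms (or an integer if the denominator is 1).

Answer: 14/57

Derivation:
Let a_i = P(absorbed in A | start in state i).
Boundary conditions: a_A = 1, a_E = 0.
For each transient state i, a_i = sum_j P(i->j) * a_j:
  a_B = 1/4*a_A + 1/12*a_B + 1/2*a_C + 1/6*a_D + 0*a_E
  a_C = 0*a_A + 1/6*a_B + 7/12*a_C + 1/4*a_D + 0*a_E
  a_D = 0*a_A + 0*a_B + 7/12*a_C + 1/6*a_D + 1/4*a_E

Substituting a_A = 1 and a_E = 0, rearrange to (I - Q) a = r where r[i] = P(i -> A):
  [11/12, -1/2, -1/6] . (a_B, a_C, a_D) = 1/4
  [-1/6, 5/12, -1/4] . (a_B, a_C, a_D) = 0
  [0, -7/12, 5/6] . (a_B, a_C, a_D) = 0

Solving yields:
  a_B = 29/57
  a_C = 20/57
  a_D = 14/57

Starting state is D, so the absorption probability is a_D = 14/57.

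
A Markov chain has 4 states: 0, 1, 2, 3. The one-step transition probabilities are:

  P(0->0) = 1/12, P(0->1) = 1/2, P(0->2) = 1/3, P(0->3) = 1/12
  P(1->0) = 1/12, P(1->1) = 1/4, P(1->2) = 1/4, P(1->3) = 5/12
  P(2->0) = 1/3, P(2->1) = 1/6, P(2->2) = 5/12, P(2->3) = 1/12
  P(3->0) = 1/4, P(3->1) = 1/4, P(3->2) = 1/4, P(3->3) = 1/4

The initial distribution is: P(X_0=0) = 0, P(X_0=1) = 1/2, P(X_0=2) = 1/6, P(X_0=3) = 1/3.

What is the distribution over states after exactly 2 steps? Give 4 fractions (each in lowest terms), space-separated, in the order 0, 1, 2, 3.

Answer: 11/54 235/864 269/864 23/108

Derivation:
Propagating the distribution step by step (d_{t+1} = d_t * P):
d_0 = (0=0, 1=1/2, 2=1/6, 3=1/3)
  d_1[0] = 0*1/12 + 1/2*1/12 + 1/6*1/3 + 1/3*1/4 = 13/72
  d_1[1] = 0*1/2 + 1/2*1/4 + 1/6*1/6 + 1/3*1/4 = 17/72
  d_1[2] = 0*1/3 + 1/2*1/4 + 1/6*5/12 + 1/3*1/4 = 5/18
  d_1[3] = 0*1/12 + 1/2*5/12 + 1/6*1/12 + 1/3*1/4 = 11/36
d_1 = (0=13/72, 1=17/72, 2=5/18, 3=11/36)
  d_2[0] = 13/72*1/12 + 17/72*1/12 + 5/18*1/3 + 11/36*1/4 = 11/54
  d_2[1] = 13/72*1/2 + 17/72*1/4 + 5/18*1/6 + 11/36*1/4 = 235/864
  d_2[2] = 13/72*1/3 + 17/72*1/4 + 5/18*5/12 + 11/36*1/4 = 269/864
  d_2[3] = 13/72*1/12 + 17/72*5/12 + 5/18*1/12 + 11/36*1/4 = 23/108
d_2 = (0=11/54, 1=235/864, 2=269/864, 3=23/108)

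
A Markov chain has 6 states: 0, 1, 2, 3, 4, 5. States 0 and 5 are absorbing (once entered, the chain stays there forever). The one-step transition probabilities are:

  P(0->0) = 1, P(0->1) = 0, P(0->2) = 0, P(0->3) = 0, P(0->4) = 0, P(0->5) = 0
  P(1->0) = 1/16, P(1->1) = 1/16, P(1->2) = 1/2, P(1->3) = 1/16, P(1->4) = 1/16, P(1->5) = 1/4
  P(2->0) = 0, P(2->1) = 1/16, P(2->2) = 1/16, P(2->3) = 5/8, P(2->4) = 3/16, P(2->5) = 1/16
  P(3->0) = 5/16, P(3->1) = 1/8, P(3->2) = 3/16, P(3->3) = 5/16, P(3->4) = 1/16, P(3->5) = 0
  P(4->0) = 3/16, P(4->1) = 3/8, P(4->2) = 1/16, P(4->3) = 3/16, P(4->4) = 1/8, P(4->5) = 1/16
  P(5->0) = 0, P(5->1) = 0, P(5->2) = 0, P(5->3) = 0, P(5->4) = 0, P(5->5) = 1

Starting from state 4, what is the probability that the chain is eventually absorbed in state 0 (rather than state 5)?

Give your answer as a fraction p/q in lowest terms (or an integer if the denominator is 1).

Answer: 1086/1619

Derivation:
Let a_i = P(absorbed in 0 | start in state i).
Boundary conditions: a_0 = 1, a_5 = 0.
For each transient state i, a_i = sum_j P(i->j) * a_j:
  a_1 = 1/16*a_0 + 1/16*a_1 + 1/2*a_2 + 1/16*a_3 + 1/16*a_4 + 1/4*a_5
  a_2 = 0*a_0 + 1/16*a_1 + 1/16*a_2 + 5/8*a_3 + 3/16*a_4 + 1/16*a_5
  a_3 = 5/16*a_0 + 1/8*a_1 + 3/16*a_2 + 5/16*a_3 + 1/16*a_4 + 0*a_5
  a_4 = 3/16*a_0 + 3/8*a_1 + 1/16*a_2 + 3/16*a_3 + 1/8*a_4 + 1/16*a_5

Substituting a_0 = 1 and a_5 = 0, rearrange to (I - Q) a = r where r[i] = P(i -> 0):
  [15/16, -1/2, -1/16, -1/16] . (a_1, a_2, a_3, a_4) = 1/16
  [-1/16, 15/16, -5/8, -3/16] . (a_1, a_2, a_3, a_4) = 0
  [-1/8, -3/16, 11/16, -1/16] . (a_1, a_2, a_3, a_4) = 5/16
  [-3/8, -1/16, -3/16, 7/8] . (a_1, a_2, a_3, a_4) = 3/16

Solving yields:
  a_1 = 1759/3238
  a_2 = 2295/3238
  a_3 = 2615/3238
  a_4 = 1086/1619

Starting state is 4, so the absorption probability is a_4 = 1086/1619.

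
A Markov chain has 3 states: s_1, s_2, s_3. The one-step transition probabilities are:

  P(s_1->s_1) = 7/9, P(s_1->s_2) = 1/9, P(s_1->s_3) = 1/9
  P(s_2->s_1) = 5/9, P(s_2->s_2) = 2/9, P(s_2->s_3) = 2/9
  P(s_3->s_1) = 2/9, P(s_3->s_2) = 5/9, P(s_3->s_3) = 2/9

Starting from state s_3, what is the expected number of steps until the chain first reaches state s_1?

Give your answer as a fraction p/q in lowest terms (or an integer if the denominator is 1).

Answer: 36/13

Derivation:
Let h_i = expected steps to first reach s_1 from state i.
Boundary: h_s_1 = 0.
First-step equations for the other states:
  h_s_2 = 1 + 5/9*h_s_1 + 2/9*h_s_2 + 2/9*h_s_3
  h_s_3 = 1 + 2/9*h_s_1 + 5/9*h_s_2 + 2/9*h_s_3

Substituting h_s_1 = 0 and rearranging gives the linear system (I - Q) h = 1:
  [7/9, -2/9] . (h_s_2, h_s_3) = 1
  [-5/9, 7/9] . (h_s_2, h_s_3) = 1

Solving yields:
  h_s_2 = 27/13
  h_s_3 = 36/13

Starting state is s_3, so the expected hitting time is h_s_3 = 36/13.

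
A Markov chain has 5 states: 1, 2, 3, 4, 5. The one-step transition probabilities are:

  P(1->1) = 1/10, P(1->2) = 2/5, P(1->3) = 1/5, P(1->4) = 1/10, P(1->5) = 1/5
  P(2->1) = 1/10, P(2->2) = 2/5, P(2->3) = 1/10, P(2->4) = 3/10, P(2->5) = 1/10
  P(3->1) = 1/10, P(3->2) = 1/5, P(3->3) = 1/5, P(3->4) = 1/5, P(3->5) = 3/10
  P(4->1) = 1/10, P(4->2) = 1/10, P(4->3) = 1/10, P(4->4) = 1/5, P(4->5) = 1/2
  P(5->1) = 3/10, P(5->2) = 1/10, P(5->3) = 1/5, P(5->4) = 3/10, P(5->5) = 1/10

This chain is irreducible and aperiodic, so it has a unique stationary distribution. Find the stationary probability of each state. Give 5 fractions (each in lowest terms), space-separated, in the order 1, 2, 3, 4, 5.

Answer: 79/535 2197/9630 1483/9630 2233/9630 51/214

Derivation:
The stationary distribution satisfies pi = pi * P, i.e.:
  pi_1 = 1/10*pi_1 + 1/10*pi_2 + 1/10*pi_3 + 1/10*pi_4 + 3/10*pi_5
  pi_2 = 2/5*pi_1 + 2/5*pi_2 + 1/5*pi_3 + 1/10*pi_4 + 1/10*pi_5
  pi_3 = 1/5*pi_1 + 1/10*pi_2 + 1/5*pi_3 + 1/10*pi_4 + 1/5*pi_5
  pi_4 = 1/10*pi_1 + 3/10*pi_2 + 1/5*pi_3 + 1/5*pi_4 + 3/10*pi_5
  pi_5 = 1/5*pi_1 + 1/10*pi_2 + 3/10*pi_3 + 1/2*pi_4 + 1/10*pi_5
with normalization: pi_1 + pi_2 + pi_3 + pi_4 + pi_5 = 1.

Using the first 4 balance equations plus normalization, the linear system A*pi = b is:
  [-9/10, 1/10, 1/10, 1/10, 3/10] . pi = 0
  [2/5, -3/5, 1/5, 1/10, 1/10] . pi = 0
  [1/5, 1/10, -4/5, 1/10, 1/5] . pi = 0
  [1/10, 3/10, 1/5, -4/5, 3/10] . pi = 0
  [1, 1, 1, 1, 1] . pi = 1

Solving yields:
  pi_1 = 79/535
  pi_2 = 2197/9630
  pi_3 = 1483/9630
  pi_4 = 2233/9630
  pi_5 = 51/214

Verification (pi * P):
  79/535*1/10 + 2197/9630*1/10 + 1483/9630*1/10 + 2233/9630*1/10 + 51/214*3/10 = 79/535 = pi_1  (ok)
  79/535*2/5 + 2197/9630*2/5 + 1483/9630*1/5 + 2233/9630*1/10 + 51/214*1/10 = 2197/9630 = pi_2  (ok)
  79/535*1/5 + 2197/9630*1/10 + 1483/9630*1/5 + 2233/9630*1/10 + 51/214*1/5 = 1483/9630 = pi_3  (ok)
  79/535*1/10 + 2197/9630*3/10 + 1483/9630*1/5 + 2233/9630*1/5 + 51/214*3/10 = 2233/9630 = pi_4  (ok)
  79/535*1/5 + 2197/9630*1/10 + 1483/9630*3/10 + 2233/9630*1/2 + 51/214*1/10 = 51/214 = pi_5  (ok)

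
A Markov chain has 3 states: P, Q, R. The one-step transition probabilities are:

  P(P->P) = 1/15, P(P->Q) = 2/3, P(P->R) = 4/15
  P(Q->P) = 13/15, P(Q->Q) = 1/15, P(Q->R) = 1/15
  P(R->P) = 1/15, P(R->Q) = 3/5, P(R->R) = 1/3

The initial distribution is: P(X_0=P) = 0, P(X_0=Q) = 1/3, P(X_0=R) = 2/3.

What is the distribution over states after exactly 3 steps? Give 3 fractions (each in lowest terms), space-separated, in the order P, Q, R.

Propagating the distribution step by step (d_{t+1} = d_t * P):
d_0 = (P=0, Q=1/3, R=2/3)
  d_1[P] = 0*1/15 + 1/3*13/15 + 2/3*1/15 = 1/3
  d_1[Q] = 0*2/3 + 1/3*1/15 + 2/3*3/5 = 19/45
  d_1[R] = 0*4/15 + 1/3*1/15 + 2/3*1/3 = 11/45
d_1 = (P=1/3, Q=19/45, R=11/45)
  d_2[P] = 1/3*1/15 + 19/45*13/15 + 11/45*1/15 = 91/225
  d_2[Q] = 1/3*2/3 + 19/45*1/15 + 11/45*3/5 = 268/675
  d_2[R] = 1/3*4/15 + 19/45*1/15 + 11/45*1/3 = 134/675
d_2 = (P=91/225, Q=268/675, R=134/675)
  d_3[P] = 91/225*1/15 + 268/675*13/15 + 134/675*1/15 = 1297/3375
  d_3[Q] = 91/225*2/3 + 268/675*1/15 + 134/675*3/5 = 4204/10125
  d_3[R] = 91/225*4/15 + 268/675*1/15 + 134/675*1/3 = 406/2025
d_3 = (P=1297/3375, Q=4204/10125, R=406/2025)

Answer: 1297/3375 4204/10125 406/2025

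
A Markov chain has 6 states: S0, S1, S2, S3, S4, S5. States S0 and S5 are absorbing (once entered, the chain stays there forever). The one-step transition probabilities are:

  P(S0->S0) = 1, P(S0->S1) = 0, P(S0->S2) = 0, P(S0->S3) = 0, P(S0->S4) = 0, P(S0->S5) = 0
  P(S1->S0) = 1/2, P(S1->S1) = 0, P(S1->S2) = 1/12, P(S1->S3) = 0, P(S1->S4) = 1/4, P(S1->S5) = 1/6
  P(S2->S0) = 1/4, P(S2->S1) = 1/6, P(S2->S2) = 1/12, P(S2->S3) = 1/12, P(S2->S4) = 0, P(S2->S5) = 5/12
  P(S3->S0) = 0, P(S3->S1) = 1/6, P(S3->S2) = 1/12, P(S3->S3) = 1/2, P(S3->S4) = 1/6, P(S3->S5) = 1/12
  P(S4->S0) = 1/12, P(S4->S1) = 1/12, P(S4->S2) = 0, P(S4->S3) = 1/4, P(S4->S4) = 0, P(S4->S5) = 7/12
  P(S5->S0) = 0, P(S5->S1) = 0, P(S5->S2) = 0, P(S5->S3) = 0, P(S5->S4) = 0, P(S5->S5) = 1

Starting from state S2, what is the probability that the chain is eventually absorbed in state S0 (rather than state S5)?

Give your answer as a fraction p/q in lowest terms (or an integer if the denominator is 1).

Let a_i = P(absorbed in S0 | start in state i).
Boundary conditions: a_S0 = 1, a_S5 = 0.
For each transient state i, a_i = sum_j P(i->j) * a_j:
  a_S1 = 1/2*a_S0 + 0*a_S1 + 1/12*a_S2 + 0*a_S3 + 1/4*a_S4 + 1/6*a_S5
  a_S2 = 1/4*a_S0 + 1/6*a_S1 + 1/12*a_S2 + 1/12*a_S3 + 0*a_S4 + 5/12*a_S5
  a_S3 = 0*a_S0 + 1/6*a_S1 + 1/12*a_S2 + 1/2*a_S3 + 1/6*a_S4 + 1/12*a_S5
  a_S4 = 1/12*a_S0 + 1/12*a_S1 + 0*a_S2 + 1/4*a_S3 + 0*a_S4 + 7/12*a_S5

Substituting a_S0 = 1 and a_S5 = 0, rearrange to (I - Q) a = r where r[i] = P(i -> S0):
  [1, -1/12, 0, -1/4] . (a_S1, a_S2, a_S3, a_S4) = 1/2
  [-1/6, 11/12, -1/12, 0] . (a_S1, a_S2, a_S3, a_S4) = 1/4
  [-1/6, -1/12, 1/2, -1/6] . (a_S1, a_S2, a_S3, a_S4) = 0
  [-1/12, 0, -1/4, 1] . (a_S1, a_S2, a_S3, a_S4) = 1/12

Solving yields:
  a_S1 = 4706/7999
  a_S2 = 3282/7999
  a_S3 = 2693/7999
  a_S4 = 1732/7999

Starting state is S2, so the absorption probability is a_S2 = 3282/7999.

Answer: 3282/7999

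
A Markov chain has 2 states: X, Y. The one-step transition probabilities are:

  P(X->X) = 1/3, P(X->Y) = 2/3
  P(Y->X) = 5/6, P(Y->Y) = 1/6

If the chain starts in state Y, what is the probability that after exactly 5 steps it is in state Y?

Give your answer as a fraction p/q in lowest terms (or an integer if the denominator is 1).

Answer: 41/96

Derivation:
Computing P^5 by repeated multiplication:
P^1 =
  X: [1/3, 2/3]
  Y: [5/6, 1/6]
P^2 =
  X: [2/3, 1/3]
  Y: [5/12, 7/12]
P^3 =
  X: [1/2, 1/2]
  Y: [5/8, 3/8]
P^4 =
  X: [7/12, 5/12]
  Y: [25/48, 23/48]
P^5 =
  X: [13/24, 11/24]
  Y: [55/96, 41/96]

(P^5)[Y -> Y] = 41/96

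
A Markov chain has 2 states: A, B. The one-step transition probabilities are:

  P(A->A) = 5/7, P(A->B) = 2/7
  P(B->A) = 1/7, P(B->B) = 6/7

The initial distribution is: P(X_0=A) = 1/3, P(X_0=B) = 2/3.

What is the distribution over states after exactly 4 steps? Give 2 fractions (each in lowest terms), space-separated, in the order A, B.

Propagating the distribution step by step (d_{t+1} = d_t * P):
d_0 = (A=1/3, B=2/3)
  d_1[A] = 1/3*5/7 + 2/3*1/7 = 1/3
  d_1[B] = 1/3*2/7 + 2/3*6/7 = 2/3
d_1 = (A=1/3, B=2/3)
  d_2[A] = 1/3*5/7 + 2/3*1/7 = 1/3
  d_2[B] = 1/3*2/7 + 2/3*6/7 = 2/3
d_2 = (A=1/3, B=2/3)
  d_3[A] = 1/3*5/7 + 2/3*1/7 = 1/3
  d_3[B] = 1/3*2/7 + 2/3*6/7 = 2/3
d_3 = (A=1/3, B=2/3)
  d_4[A] = 1/3*5/7 + 2/3*1/7 = 1/3
  d_4[B] = 1/3*2/7 + 2/3*6/7 = 2/3
d_4 = (A=1/3, B=2/3)

Answer: 1/3 2/3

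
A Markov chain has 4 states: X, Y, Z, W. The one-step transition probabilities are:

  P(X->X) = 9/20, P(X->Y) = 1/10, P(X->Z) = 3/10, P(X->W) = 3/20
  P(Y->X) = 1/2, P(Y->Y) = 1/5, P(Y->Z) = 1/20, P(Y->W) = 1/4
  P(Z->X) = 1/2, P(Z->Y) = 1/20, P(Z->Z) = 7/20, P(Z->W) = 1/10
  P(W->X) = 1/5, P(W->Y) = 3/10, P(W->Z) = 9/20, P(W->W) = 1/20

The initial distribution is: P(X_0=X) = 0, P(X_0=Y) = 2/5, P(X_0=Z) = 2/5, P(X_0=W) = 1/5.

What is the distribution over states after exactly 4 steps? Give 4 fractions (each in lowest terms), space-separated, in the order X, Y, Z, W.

Answer: 87547/200000 49789/400000 60749/200000 53619/400000

Derivation:
Propagating the distribution step by step (d_{t+1} = d_t * P):
d_0 = (X=0, Y=2/5, Z=2/5, W=1/5)
  d_1[X] = 0*9/20 + 2/5*1/2 + 2/5*1/2 + 1/5*1/5 = 11/25
  d_1[Y] = 0*1/10 + 2/5*1/5 + 2/5*1/20 + 1/5*3/10 = 4/25
  d_1[Z] = 0*3/10 + 2/5*1/20 + 2/5*7/20 + 1/5*9/20 = 1/4
  d_1[W] = 0*3/20 + 2/5*1/4 + 2/5*1/10 + 1/5*1/20 = 3/20
d_1 = (X=11/25, Y=4/25, Z=1/4, W=3/20)
  d_2[X] = 11/25*9/20 + 4/25*1/2 + 1/4*1/2 + 3/20*1/5 = 433/1000
  d_2[Y] = 11/25*1/10 + 4/25*1/5 + 1/4*1/20 + 3/20*3/10 = 267/2000
  d_2[Z] = 11/25*3/10 + 4/25*1/20 + 1/4*7/20 + 3/20*9/20 = 59/200
  d_2[W] = 11/25*3/20 + 4/25*1/4 + 1/4*1/10 + 3/20*1/20 = 277/2000
d_2 = (X=433/1000, Y=267/2000, Z=59/200, W=277/2000)
  d_3[X] = 433/1000*9/20 + 267/2000*1/2 + 59/200*1/2 + 277/2000*1/5 = 273/625
  d_3[Y] = 433/1000*1/10 + 267/2000*1/5 + 59/200*1/20 + 277/2000*3/10 = 1263/10000
  d_3[Z] = 433/1000*3/10 + 267/2000*1/20 + 59/200*7/20 + 277/2000*9/20 = 6043/20000
  d_3[W] = 433/1000*3/20 + 267/2000*1/4 + 59/200*1/10 + 277/2000*1/20 = 539/4000
d_3 = (X=273/625, Y=1263/10000, Z=6043/20000, W=539/4000)
  d_4[X] = 273/625*9/20 + 1263/10000*1/2 + 6043/20000*1/2 + 539/4000*1/5 = 87547/200000
  d_4[Y] = 273/625*1/10 + 1263/10000*1/5 + 6043/20000*1/20 + 539/4000*3/10 = 49789/400000
  d_4[Z] = 273/625*3/10 + 1263/10000*1/20 + 6043/20000*7/20 + 539/4000*9/20 = 60749/200000
  d_4[W] = 273/625*3/20 + 1263/10000*1/4 + 6043/20000*1/10 + 539/4000*1/20 = 53619/400000
d_4 = (X=87547/200000, Y=49789/400000, Z=60749/200000, W=53619/400000)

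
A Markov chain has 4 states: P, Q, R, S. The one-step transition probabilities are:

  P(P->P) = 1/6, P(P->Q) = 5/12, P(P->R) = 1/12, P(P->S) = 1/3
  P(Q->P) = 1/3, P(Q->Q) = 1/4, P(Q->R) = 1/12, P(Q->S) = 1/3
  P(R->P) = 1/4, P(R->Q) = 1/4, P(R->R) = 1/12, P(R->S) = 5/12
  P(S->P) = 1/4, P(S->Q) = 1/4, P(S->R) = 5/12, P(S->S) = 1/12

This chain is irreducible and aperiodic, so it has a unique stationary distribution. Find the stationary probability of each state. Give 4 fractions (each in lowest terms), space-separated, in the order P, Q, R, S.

The stationary distribution satisfies pi = pi * P, i.e.:
  pi_P = 1/6*pi_P + 1/3*pi_Q + 1/4*pi_R + 1/4*pi_S
  pi_Q = 5/12*pi_P + 1/4*pi_Q + 1/4*pi_R + 1/4*pi_S
  pi_R = 1/12*pi_P + 1/12*pi_Q + 1/12*pi_R + 5/12*pi_S
  pi_S = 1/3*pi_P + 1/3*pi_Q + 5/12*pi_R + 1/12*pi_S
with normalization: pi_P + pi_Q + pi_R + pi_S = 1.

Using the first 3 balance equations plus normalization, the linear system A*pi = b is:
  [-5/6, 1/3, 1/4, 1/4] . pi = 0
  [5/12, -3/4, 1/4, 1/4] . pi = 0
  [1/12, 1/12, -11/12, 5/12] . pi = 0
  [1, 1, 1, 1] . pi = 1

Solving yields:
  pi_P = 39/154
  pi_Q = 45/154
  pi_R = 31/176
  pi_S = 49/176

Verification (pi * P):
  39/154*1/6 + 45/154*1/3 + 31/176*1/4 + 49/176*1/4 = 39/154 = pi_P  (ok)
  39/154*5/12 + 45/154*1/4 + 31/176*1/4 + 49/176*1/4 = 45/154 = pi_Q  (ok)
  39/154*1/12 + 45/154*1/12 + 31/176*1/12 + 49/176*5/12 = 31/176 = pi_R  (ok)
  39/154*1/3 + 45/154*1/3 + 31/176*5/12 + 49/176*1/12 = 49/176 = pi_S  (ok)

Answer: 39/154 45/154 31/176 49/176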